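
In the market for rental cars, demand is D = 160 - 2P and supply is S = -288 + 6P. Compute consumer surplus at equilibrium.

Consumer surplus = 576

Equilibrium: 160 - 2P = -288 + 6P gives P* = 56, Q* = 48.
Demand choke price (D = 0): P = 80.
CS = ½(80 − 56)(48) = 576.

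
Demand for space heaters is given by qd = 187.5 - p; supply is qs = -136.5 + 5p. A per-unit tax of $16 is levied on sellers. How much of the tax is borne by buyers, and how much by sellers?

Pre-tax equilibrium: p* = 54, q* = 133.5.
Tax on sellers shifts supply to qs = -136.5 + 5(p − 16) = -216.5 + 5p.
187.5 - p = -216.5 + 5p gives buyer price pb = 202/3; sellers receive ps = 202/3 − 16 = 154/3.
New quantity: q = 187.5 − 1(202/3) = 721/6.
Buyer burden = 202/3 − 54 = 40/3; seller burden = 54 − 154/3 = 8/3.

Buyers bear 40/3, sellers bear 8/3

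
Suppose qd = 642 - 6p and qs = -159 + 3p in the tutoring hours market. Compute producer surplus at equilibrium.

Equilibrium: 642 - 6p = -159 + 3p gives p* = 89, q* = 108.
Supply starts at p = 53 (where qs = 0).
PS = ½(89 − 53)(108) = 1944.

Producer surplus = 1944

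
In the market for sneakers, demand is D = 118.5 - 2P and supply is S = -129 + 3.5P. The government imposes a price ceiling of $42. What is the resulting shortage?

Shortage = 16.5

Equilibrium price would be P* = 45, so the ceiling at 42 binds.
At P = 42: D = 118.5 − 2(42) = 34.5, S = -129 + 3.5(42) = 18.
Shortage = 34.5 − 18 = 16.5.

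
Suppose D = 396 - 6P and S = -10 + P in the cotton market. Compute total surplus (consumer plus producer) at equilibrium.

Equilibrium: 396 - 6P = -10 + P gives P* = 58, Q* = 48.
Demand choke price: P = 66; supply starts at P = 10.
CS = ½(66 − 58)(48) = 192; PS = ½(58 − 10)(48) = 1152.

Total surplus = 1344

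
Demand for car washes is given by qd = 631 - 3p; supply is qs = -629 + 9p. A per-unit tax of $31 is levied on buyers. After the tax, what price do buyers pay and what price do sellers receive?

Buyers pay $128.25, sellers receive $97.25

Pre-tax equilibrium: p* = 105, q* = 316.
Tax on buyers shifts demand to qd = 631 − 3(p + 31) = 538 - 3p.
538 - 3p = -629 + 9p gives seller price ps = 97.25; buyers pay pb = 97.25 + 31 = 128.25.
New quantity: q = 631 − 3(128.25) = 246.25.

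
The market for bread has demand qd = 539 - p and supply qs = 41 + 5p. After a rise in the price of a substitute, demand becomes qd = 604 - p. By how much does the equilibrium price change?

Original equilibrium: p* = 83, q* = 456.
New equilibrium: 604 - p = 41 + 5p, so 563 = 6p and p' = 563/6; q' = 604 − 1(563/6) = 3061/6.
Change in price: 563/6 − 83 = 65/6.

Δp = 65/6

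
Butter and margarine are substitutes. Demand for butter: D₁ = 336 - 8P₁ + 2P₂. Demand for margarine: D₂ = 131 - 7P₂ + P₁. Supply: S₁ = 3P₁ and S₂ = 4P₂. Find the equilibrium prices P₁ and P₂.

P₁ = 3958/119, P₂ = 1777/119

Market 1: 336 - 8P₁ + 2P₂ = 3P₁ → 11P₁ - 2P₂ = 336.
Market 2: 11P₂ - P₁ = 131.
Eliminating P₂: 11×(1) + 2×(2) gives 119P₁ = 3958, so P₁ = 3958/119.
Back-substitute into (2): P₂ = (131 + 1×3958/119) / 11 = 1777/119.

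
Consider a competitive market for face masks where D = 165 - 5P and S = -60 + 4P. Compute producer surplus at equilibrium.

Producer surplus = 200

Equilibrium: 165 - 5P = -60 + 4P gives P* = 25, Q* = 40.
Supply starts at P = 15 (where S = 0).
PS = ½(25 − 15)(40) = 200.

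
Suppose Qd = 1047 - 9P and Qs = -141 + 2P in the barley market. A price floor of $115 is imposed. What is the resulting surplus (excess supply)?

Equilibrium price would be P* = 108, so the floor at 115 binds.
At P = 115: Qd = 12, Qs = 89.
Surplus = 89 − 12 = 77.

Surplus = 77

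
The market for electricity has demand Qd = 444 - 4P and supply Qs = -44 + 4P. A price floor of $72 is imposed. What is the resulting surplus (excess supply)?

Equilibrium price would be P* = 61, so the floor at 72 binds.
At P = 72: Qd = 156, Qs = 244.
Surplus = 244 − 156 = 88.

Surplus = 88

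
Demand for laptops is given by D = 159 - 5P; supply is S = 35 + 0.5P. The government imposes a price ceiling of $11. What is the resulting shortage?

Shortage = 63.5

Equilibrium price would be P* = 248/11, so the ceiling at 11 binds.
At P = 11: D = 159 − 5(11) = 104, S = 35 + 0.5(11) = 40.5.
Shortage = 104 − 40.5 = 63.5.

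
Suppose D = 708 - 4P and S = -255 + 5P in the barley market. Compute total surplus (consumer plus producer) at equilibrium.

Equilibrium: 708 - 4P = -255 + 5P gives P* = 107, Q* = 280.
Demand choke price: P = 177; supply starts at P = 51.
CS = ½(177 − 107)(280) = 9800; PS = ½(107 − 51)(280) = 7840.

Total surplus = 17640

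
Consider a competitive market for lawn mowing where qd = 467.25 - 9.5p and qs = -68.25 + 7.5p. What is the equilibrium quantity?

q* = 168

Set qd = qs: 467.25 - 9.5p = -68.25 + 7.5p.
535.5 = 17p, so p* = 31.5.
q* = 467.25 − 9.5(31.5) = 168.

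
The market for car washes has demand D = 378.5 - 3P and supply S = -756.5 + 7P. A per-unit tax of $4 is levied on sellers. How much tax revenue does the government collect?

Tax revenue = 118.4

Pre-tax equilibrium: P* = 113.5, Q* = 38.
Tax on sellers shifts supply to S = -756.5 + 7(P − 4) = -784.5 + 7P.
378.5 - 3P = -784.5 + 7P gives buyer price Pb = 116.3; sellers receive Ps = 116.3 − 4 = 112.3.
New quantity: Q = 378.5 − 3(116.3) = 29.6.
Revenue = 4 × 29.6 = 118.4.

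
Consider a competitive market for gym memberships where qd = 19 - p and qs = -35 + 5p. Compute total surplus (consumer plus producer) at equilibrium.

Total surplus = 60

Equilibrium: 19 - p = -35 + 5p gives p* = 9, q* = 10.
Demand choke price: p = 19; supply starts at p = 7.
CS = ½(19 − 9)(10) = 50; PS = ½(9 − 7)(10) = 10.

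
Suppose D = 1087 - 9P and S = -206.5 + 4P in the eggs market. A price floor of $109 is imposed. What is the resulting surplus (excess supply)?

Surplus = 123.5

Equilibrium price would be P* = 99.5, so the floor at 109 binds.
At P = 109: D = 106, S = 229.5.
Surplus = 229.5 − 106 = 123.5.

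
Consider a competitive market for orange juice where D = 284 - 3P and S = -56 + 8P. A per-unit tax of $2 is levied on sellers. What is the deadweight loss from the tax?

Deadweight loss = 48/11

Pre-tax equilibrium: P* = 340/11, Q* = 2104/11.
Tax on sellers shifts supply to S = -56 + 8(P − 2) = -72 + 8P.
284 - 3P = -72 + 8P gives buyer price Pb = 356/11; sellers receive Ps = 356/11 − 2 = 334/11.
New quantity: Q = 284 − 3(356/11) = 2056/11.
DWL = ½ × 2 × (2104/11 − 2056/11) = 48/11.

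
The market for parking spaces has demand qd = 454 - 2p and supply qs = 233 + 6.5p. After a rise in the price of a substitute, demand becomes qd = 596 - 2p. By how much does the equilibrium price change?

Δp = 284/17

Original equilibrium: p* = 26, q* = 402.
New equilibrium: 596 - 2p = 233 + 6.5p, so 363 = 8.5p and p' = 726/17; q' = 596 − 2(726/17) = 8680/17.
Change in price: 726/17 − 26 = 284/17.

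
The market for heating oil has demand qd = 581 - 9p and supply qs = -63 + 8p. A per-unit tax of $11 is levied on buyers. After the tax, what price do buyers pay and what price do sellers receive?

Buyers pay 732/17, sellers receive 545/17

Pre-tax equilibrium: p* = 644/17, q* = 4081/17.
Tax on buyers shifts demand to qd = 581 − 9(p + 11) = 482 - 9p.
482 - 9p = -63 + 8p gives seller price ps = 545/17; buyers pay pb = 545/17 + 11 = 732/17.
New quantity: q = 581 − 9(732/17) = 3289/17.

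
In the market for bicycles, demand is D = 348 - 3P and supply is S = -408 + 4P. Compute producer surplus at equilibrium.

Equilibrium: 348 - 3P = -408 + 4P gives P* = 108, Q* = 24.
Supply starts at P = 102 (where S = 0).
PS = ½(108 − 102)(24) = 72.

Producer surplus = 72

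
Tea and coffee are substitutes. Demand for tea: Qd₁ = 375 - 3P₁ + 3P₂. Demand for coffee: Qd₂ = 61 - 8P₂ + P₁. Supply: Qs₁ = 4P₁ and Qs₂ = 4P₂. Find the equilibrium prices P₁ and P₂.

P₁ = 1561/27, P₂ = 802/81

Market 1: 375 - 3P₁ + 3P₂ = 4P₁ → 7P₁ - 3P₂ = 375.
Market 2: 12P₂ - P₁ = 61.
Eliminating P₂: 12×(1) + 3×(2) gives 81P₁ = 4683, so P₁ = 1561/27.
Back-substitute into (2): P₂ = (61 + 1×1561/27) / 12 = 802/81.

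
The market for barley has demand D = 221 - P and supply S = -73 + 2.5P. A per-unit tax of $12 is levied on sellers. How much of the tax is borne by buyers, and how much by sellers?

Pre-tax equilibrium: P* = 84, Q* = 137.
Tax on sellers shifts supply to S = -73 + 2.5(P − 12) = -103 + 2.5P.
221 - P = -103 + 2.5P gives buyer price Pb = 648/7; sellers receive Ps = 648/7 − 12 = 564/7.
New quantity: Q = 221 − 1(648/7) = 899/7.
Buyer burden = 648/7 − 84 = 60/7; seller burden = 84 − 564/7 = 24/7.

Buyers bear 60/7, sellers bear 24/7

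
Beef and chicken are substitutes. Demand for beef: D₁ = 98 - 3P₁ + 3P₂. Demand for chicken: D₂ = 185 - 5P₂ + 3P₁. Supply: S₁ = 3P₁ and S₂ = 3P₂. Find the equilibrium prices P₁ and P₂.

P₁ = 103/3, P₂ = 36

Market 1: 98 - 3P₁ + 3P₂ = 3P₁ → 6P₁ - 3P₂ = 98.
Market 2: 8P₂ - 3P₁ = 185.
Eliminating P₂: 8×(1) + 3×(2) gives 39P₁ = 1339, so P₁ = 103/3.
Back-substitute into (2): P₂ = (185 + 3×103/3) / 8 = 36.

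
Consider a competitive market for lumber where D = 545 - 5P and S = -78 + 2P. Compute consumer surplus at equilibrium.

Consumer surplus = 1000

Equilibrium: 545 - 5P = -78 + 2P gives P* = 89, Q* = 100.
Demand choke price (D = 0): P = 109.
CS = ½(109 − 89)(100) = 1000.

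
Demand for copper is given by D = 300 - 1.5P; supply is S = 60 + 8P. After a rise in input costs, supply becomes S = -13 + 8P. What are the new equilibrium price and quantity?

Original equilibrium: P* = 480/19, Q* = 4980/19.
New equilibrium: 300 - 1.5P = -13 + 8P, so 313 = 9.5P and P' = 626/19; Q' = 300 − 1.5(626/19) = 4761/19.

P' = 626/19, Q' = 4761/19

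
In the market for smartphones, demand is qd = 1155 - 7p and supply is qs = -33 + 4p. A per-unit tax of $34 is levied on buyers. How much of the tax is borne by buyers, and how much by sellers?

Buyers bear 136/11, sellers bear 238/11

Pre-tax equilibrium: p* = 108, q* = 399.
Tax on buyers shifts demand to qd = 1155 − 7(p + 34) = 917 - 7p.
917 - 7p = -33 + 4p gives seller price ps = 950/11; buyers pay pb = 950/11 + 34 = 1324/11.
New quantity: q = 1155 − 7(1324/11) = 3437/11.
Buyer burden = 1324/11 − 108 = 136/11; seller burden = 108 − 950/11 = 238/11.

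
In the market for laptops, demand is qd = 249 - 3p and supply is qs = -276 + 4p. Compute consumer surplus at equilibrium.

Equilibrium: 249 - 3p = -276 + 4p gives p* = 75, q* = 24.
Demand choke price (qd = 0): p = 83.
CS = ½(83 − 75)(24) = 96.

Consumer surplus = 96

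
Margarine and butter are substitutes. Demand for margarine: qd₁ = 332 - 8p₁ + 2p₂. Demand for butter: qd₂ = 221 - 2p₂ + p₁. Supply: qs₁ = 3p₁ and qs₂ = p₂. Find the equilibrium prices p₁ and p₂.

Market 1: 332 - 8p₁ + 2p₂ = 3p₁ → 11p₁ - 2p₂ = 332.
Market 2: 3p₂ - p₁ = 221.
Eliminating p₂: 3×(1) + 2×(2) gives 31p₁ = 1438, so p₁ = 1438/31.
Back-substitute into (2): p₂ = (221 + 1×1438/31) / 3 = 2763/31.

p₁ = 1438/31, p₂ = 2763/31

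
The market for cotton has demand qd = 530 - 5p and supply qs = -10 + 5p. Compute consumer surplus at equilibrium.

Consumer surplus = 6760

Equilibrium: 530 - 5p = -10 + 5p gives p* = 54, q* = 260.
Demand choke price (qd = 0): p = 106.
CS = ½(106 − 54)(260) = 6760.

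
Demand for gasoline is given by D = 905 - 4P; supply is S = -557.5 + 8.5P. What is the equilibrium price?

P* = 117

Set D = S: 905 - 4P = -557.5 + 8.5P.
1462.5 = 12.5P, so P* = 117.
Q* = 905 − 4(117) = 437.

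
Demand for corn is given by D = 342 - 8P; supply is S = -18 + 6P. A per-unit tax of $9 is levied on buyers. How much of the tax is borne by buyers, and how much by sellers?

Pre-tax equilibrium: P* = 180/7, Q* = 954/7.
Tax on buyers shifts demand to D = 342 − 8(P + 9) = 270 - 8P.
270 - 8P = -18 + 6P gives seller price Ps = 144/7; buyers pay Pb = 144/7 + 9 = 207/7.
New quantity: Q = 342 − 8(207/7) = 738/7.
Buyer burden = 207/7 − 180/7 = 27/7; seller burden = 180/7 − 144/7 = 36/7.

Buyers bear 27/7, sellers bear 36/7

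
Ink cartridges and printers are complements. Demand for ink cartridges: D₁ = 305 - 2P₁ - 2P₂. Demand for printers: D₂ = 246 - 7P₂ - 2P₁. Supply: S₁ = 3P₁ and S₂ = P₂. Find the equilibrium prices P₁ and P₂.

P₁ = 487/9, P₂ = 155/9

Market 1: 305 - 2P₁ - 2P₂ = 3P₁ → 5P₁ + 2P₂ = 305.
Market 2: 8P₂ + 2P₁ = 246.
Eliminating P₂: 8×(1) − 2×(2) gives 36P₁ = 1948, so P₁ = 487/9.
Back-substitute into (2): P₂ = (246 − 2×487/9) / 8 = 155/9.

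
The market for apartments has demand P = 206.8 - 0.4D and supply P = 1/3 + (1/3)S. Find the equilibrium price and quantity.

P* = 1036/11, Q* = 3097/11

Set the two price expressions equal: 206.8 - 0.4Q = 1/3 + (1/3)Q.
3097/15 = (11/15)Q, so Q* = 3097/11.
P* = 206.8 − (0.4)(3097/11) = 1036/11.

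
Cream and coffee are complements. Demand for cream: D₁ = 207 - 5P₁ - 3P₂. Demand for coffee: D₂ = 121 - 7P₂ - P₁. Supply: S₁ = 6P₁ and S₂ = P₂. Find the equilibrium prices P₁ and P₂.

P₁ = 1293/85, P₂ = 1124/85

Market 1: 207 - 5P₁ - 3P₂ = 6P₁ → 11P₁ + 3P₂ = 207.
Market 2: 8P₂ + P₁ = 121.
Eliminating P₂: 8×(1) − 3×(2) gives 85P₁ = 1293, so P₁ = 1293/85.
Back-substitute into (2): P₂ = (121 − 1×1293/85) / 8 = 1124/85.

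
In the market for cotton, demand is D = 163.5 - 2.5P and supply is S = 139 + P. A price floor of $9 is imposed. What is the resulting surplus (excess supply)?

Surplus = 7

Equilibrium price would be P* = 7, so the floor at 9 binds.
At P = 9: D = 141, S = 148.
Surplus = 148 − 141 = 7.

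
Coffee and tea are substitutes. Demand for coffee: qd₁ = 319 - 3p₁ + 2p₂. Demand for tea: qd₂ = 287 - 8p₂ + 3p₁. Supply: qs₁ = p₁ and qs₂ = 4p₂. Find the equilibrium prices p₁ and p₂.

p₁ = 2201/21, p₂ = 2105/42

Market 1: 319 - 3p₁ + 2p₂ = p₁ → 4p₁ - 2p₂ = 319.
Market 2: 12p₂ - 3p₁ = 287.
Eliminating p₂: 12×(1) + 2×(2) gives 42p₁ = 4402, so p₁ = 2201/21.
Back-substitute into (2): p₂ = (287 + 3×2201/21) / 12 = 2105/42.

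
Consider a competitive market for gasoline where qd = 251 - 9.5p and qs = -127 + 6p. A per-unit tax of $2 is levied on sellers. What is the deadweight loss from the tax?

Pre-tax equilibrium: p* = 756/31, q* = 599/31.
Tax on sellers shifts supply to qs = -127 + 6(p − 2) = -139 + 6p.
251 - 9.5p = -139 + 6p gives buyer price pb = 780/31; sellers receive ps = 780/31 − 2 = 718/31.
New quantity: q = 251 − 9.5(780/31) = 371/31.
DWL = ½ × 2 × (599/31 − 371/31) = 228/31.

Deadweight loss = 228/31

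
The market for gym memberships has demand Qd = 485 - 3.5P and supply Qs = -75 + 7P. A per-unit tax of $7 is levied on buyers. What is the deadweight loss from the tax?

Pre-tax equilibrium: P* = 160/3, Q* = 895/3.
Tax on buyers shifts demand to Qd = 485 − 3.5(P + 7) = 460.5 - 3.5P.
460.5 - 3.5P = -75 + 7P gives seller price Ps = 51; buyers pay Pb = 51 + 7 = 58.
New quantity: Q = 485 − 3.5(58) = 282.
DWL = ½ × 7 × (895/3 − 282) = 343/6.

Deadweight loss = 343/6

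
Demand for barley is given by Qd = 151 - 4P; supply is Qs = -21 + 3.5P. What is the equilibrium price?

Set Qd = Qs: 151 - 4P = -21 + 3.5P.
172 = 7.5P, so P* = 344/15.
Q* = 151 − 4(344/15) = 889/15.

P* = 344/15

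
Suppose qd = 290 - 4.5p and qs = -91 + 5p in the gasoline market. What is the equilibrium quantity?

Set qd = qs: 290 - 4.5p = -91 + 5p.
381 = 9.5p, so p* = 762/19.
q* = 290 − 4.5(762/19) = 2081/19.

q* = 2081/19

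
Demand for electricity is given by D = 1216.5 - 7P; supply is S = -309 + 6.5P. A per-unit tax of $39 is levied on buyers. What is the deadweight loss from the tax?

Deadweight loss = 15379/6

Pre-tax equilibrium: P* = 113, Q* = 425.5.
Tax on buyers shifts demand to D = 1216.5 − 7(P + 39) = 943.5 - 7P.
943.5 - 7P = -309 + 6.5P gives seller price Ps = 835/9; buyers pay Pb = 835/9 + 39 = 1186/9.
New quantity: Q = 1216.5 − 7(1186/9) = 5293/18.
DWL = ½ × 39 × (425.5 − 5293/18) = 15379/6.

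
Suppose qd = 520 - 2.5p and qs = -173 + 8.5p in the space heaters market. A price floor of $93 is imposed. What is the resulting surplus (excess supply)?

Surplus = 330

Equilibrium price would be p* = 63, so the floor at 93 binds.
At p = 93: qd = 287.5, qs = 617.5.
Surplus = 617.5 − 287.5 = 330.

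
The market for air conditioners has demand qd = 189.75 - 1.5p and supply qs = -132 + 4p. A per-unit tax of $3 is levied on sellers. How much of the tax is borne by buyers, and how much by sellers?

Pre-tax equilibrium: p* = 58.5, q* = 102.
Tax on sellers shifts supply to qs = -132 + 4(p − 3) = -144 + 4p.
189.75 - 1.5p = -144 + 4p gives buyer price pb = 1335/22; sellers receive ps = 1335/22 − 3 = 1269/22.
New quantity: q = 189.75 − 1.5(1335/22) = 1086/11.
Buyer burden = 1335/22 − 58.5 = 24/11; seller burden = 58.5 − 1269/22 = 9/11.

Buyers bear 24/11, sellers bear 9/11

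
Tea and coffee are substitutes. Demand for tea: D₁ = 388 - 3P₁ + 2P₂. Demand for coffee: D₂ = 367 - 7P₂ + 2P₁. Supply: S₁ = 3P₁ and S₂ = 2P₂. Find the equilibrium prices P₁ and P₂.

P₁ = 84.52, P₂ = 59.56

Market 1: 388 - 3P₁ + 2P₂ = 3P₁ → 6P₁ - 2P₂ = 388.
Market 2: 9P₂ - 2P₁ = 367.
Eliminating P₂: 9×(1) + 2×(2) gives 50P₁ = 4226, so P₁ = 84.52.
Back-substitute into (2): P₂ = (367 + 2×84.52) / 9 = 59.56.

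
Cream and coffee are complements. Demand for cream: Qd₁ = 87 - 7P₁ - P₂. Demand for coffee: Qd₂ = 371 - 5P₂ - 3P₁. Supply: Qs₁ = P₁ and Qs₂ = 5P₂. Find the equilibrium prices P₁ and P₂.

Market 1: 87 - 7P₁ - P₂ = P₁ → 8P₁ + P₂ = 87.
Market 2: 10P₂ + 3P₁ = 371.
Eliminating P₂: 10×(1) − 1×(2) gives 77P₁ = 499, so P₁ = 499/77.
Back-substitute into (2): P₂ = (371 − 3×499/77) / 10 = 2707/77.

P₁ = 499/77, P₂ = 2707/77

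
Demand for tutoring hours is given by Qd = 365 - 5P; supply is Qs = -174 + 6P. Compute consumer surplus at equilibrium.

Equilibrium: 365 - 5P = -174 + 6P gives P* = 49, Q* = 120.
Demand choke price (Qd = 0): P = 73.
CS = ½(73 − 49)(120) = 1440.

Consumer surplus = 1440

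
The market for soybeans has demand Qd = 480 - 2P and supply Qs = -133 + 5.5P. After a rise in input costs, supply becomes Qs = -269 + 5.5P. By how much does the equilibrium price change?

Original equilibrium: P* = 1226/15, Q* = 4748/15.
New equilibrium: 480 - 2P = -269 + 5.5P, so 749 = 7.5P and P' = 1498/15; Q' = 480 − 2(1498/15) = 4204/15.
Change in price: 1498/15 − 1226/15 = 272/15.

ΔP = 272/15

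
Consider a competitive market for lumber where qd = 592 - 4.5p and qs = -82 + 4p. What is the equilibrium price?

p* = 1348/17

Set qd = qs: 592 - 4.5p = -82 + 4p.
674 = 8.5p, so p* = 1348/17.
q* = 592 − 4.5(1348/17) = 3998/17.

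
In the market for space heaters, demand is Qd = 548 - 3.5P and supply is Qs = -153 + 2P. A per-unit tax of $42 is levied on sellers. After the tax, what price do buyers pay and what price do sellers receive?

Pre-tax equilibrium: P* = 1402/11, Q* = 1121/11.
Tax on sellers shifts supply to Qs = -153 + 2(P − 42) = -237 + 2P.
548 - 3.5P = -237 + 2P gives buyer price Pb = 1570/11; sellers receive Ps = 1570/11 − 42 = 1108/11.
New quantity: Q = 548 − 3.5(1570/11) = 533/11.

Buyers pay 1570/11, sellers receive 1108/11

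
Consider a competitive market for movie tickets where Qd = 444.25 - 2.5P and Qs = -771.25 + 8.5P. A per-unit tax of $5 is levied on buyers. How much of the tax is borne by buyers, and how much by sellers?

Buyers bear 85/22, sellers bear 25/22

Pre-tax equilibrium: P* = 110.5, Q* = 168.
Tax on buyers shifts demand to Qd = 444.25 − 2.5(P + 5) = 431.75 - 2.5P.
431.75 - 2.5P = -771.25 + 8.5P gives seller price Ps = 1203/11; buyers pay Pb = 1203/11 + 5 = 1258/11.
New quantity: Q = 444.25 − 2.5(1258/11) = 6967/44.
Buyer burden = 1258/11 − 110.5 = 85/22; seller burden = 110.5 − 1203/11 = 25/22.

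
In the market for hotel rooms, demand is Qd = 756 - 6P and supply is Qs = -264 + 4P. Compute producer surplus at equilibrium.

Producer surplus = 2592

Equilibrium: 756 - 6P = -264 + 4P gives P* = 102, Q* = 144.
Supply starts at P = 66 (where Qs = 0).
PS = ½(102 − 66)(144) = 2592.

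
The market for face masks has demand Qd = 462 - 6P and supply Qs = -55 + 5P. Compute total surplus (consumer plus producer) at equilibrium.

Equilibrium: 462 - 6P = -55 + 5P gives P* = 47, Q* = 180.
Demand choke price: P = 77; supply starts at P = 11.
CS = ½(77 − 47)(180) = 2700; PS = ½(47 − 11)(180) = 3240.

Total surplus = 5940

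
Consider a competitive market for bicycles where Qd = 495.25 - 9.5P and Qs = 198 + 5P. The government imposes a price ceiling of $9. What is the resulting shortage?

Shortage = 166.75

Equilibrium price would be P* = 20.5, so the ceiling at 9 binds.
At P = 9: Qd = 495.25 − 9.5(9) = 409.75, Qs = 198 + 5(9) = 243.
Shortage = 409.75 − 243 = 166.75.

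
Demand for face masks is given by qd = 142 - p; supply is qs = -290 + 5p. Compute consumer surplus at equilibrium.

Equilibrium: 142 - p = -290 + 5p gives p* = 72, q* = 70.
Demand choke price (qd = 0): p = 142.
CS = ½(142 − 72)(70) = 2450.

Consumer surplus = 2450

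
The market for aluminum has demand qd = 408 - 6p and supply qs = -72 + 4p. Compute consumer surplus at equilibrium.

Equilibrium: 408 - 6p = -72 + 4p gives p* = 48, q* = 120.
Demand choke price (qd = 0): p = 68.
CS = ½(68 − 48)(120) = 1200.

Consumer surplus = 1200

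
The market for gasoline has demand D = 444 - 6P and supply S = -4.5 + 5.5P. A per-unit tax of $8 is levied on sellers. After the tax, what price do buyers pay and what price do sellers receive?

Pre-tax equilibrium: P* = 39, Q* = 210.
Tax on sellers shifts supply to S = -4.5 + 5.5(P − 8) = -48.5 + 5.5P.
444 - 6P = -48.5 + 5.5P gives buyer price Pb = 985/23; sellers receive Ps = 985/23 − 8 = 801/23.
New quantity: Q = 444 − 6(985/23) = 4302/23.

Buyers pay 985/23, sellers receive 801/23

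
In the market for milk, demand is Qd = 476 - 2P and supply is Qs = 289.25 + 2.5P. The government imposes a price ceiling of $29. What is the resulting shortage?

Equilibrium price would be P* = 41.5, so the ceiling at 29 binds.
At P = 29: Qd = 476 − 2(29) = 418, Qs = 289.25 + 2.5(29) = 361.75.
Shortage = 418 − 361.75 = 56.25.

Shortage = 56.25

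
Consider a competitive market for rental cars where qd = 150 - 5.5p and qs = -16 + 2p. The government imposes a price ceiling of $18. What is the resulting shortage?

Shortage = 31

Equilibrium price would be p* = 332/15, so the ceiling at 18 binds.
At p = 18: qd = 150 − 5.5(18) = 51, qs = -16 + 2(18) = 20.
Shortage = 51 − 20 = 31.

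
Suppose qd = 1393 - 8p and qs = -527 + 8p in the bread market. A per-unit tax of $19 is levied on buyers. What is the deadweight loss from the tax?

Deadweight loss = 722

Pre-tax equilibrium: p* = 120, q* = 433.
Tax on buyers shifts demand to qd = 1393 − 8(p + 19) = 1241 - 8p.
1241 - 8p = -527 + 8p gives seller price ps = 110.5; buyers pay pb = 110.5 + 19 = 129.5.
New quantity: q = 1393 − 8(129.5) = 357.
DWL = ½ × 19 × (433 − 357) = 722.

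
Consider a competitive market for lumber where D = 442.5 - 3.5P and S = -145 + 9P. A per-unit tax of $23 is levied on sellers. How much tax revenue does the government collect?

Pre-tax equilibrium: P* = 47, Q* = 278.
Tax on sellers shifts supply to S = -145 + 9(P − 23) = -352 + 9P.
442.5 - 3.5P = -352 + 9P gives buyer price Pb = 63.56; sellers receive Ps = 63.56 − 23 = 40.56.
New quantity: Q = 442.5 − 3.5(63.56) = 220.04.
Revenue = 23 × 220.04 = 5060.92.

Tax revenue = 5060.92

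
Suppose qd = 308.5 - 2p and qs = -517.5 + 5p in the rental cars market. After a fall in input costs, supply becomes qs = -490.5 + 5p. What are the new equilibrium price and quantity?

Original equilibrium: p* = 118, q* = 72.5.
New equilibrium: 308.5 - 2p = -490.5 + 5p, so 799 = 7p and p' = 799/7; q' = 308.5 − 2(799/7) = 1123/14.

p' = 799/7, q' = 1123/14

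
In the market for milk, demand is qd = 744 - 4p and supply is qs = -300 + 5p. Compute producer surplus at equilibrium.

Equilibrium: 744 - 4p = -300 + 5p gives p* = 116, q* = 280.
Supply starts at p = 60 (where qs = 0).
PS = ½(116 − 60)(280) = 7840.

Producer surplus = 7840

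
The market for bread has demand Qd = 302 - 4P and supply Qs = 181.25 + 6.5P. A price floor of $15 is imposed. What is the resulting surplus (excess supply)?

Equilibrium price would be P* = 11.5, so the floor at 15 binds.
At P = 15: Qd = 242, Qs = 278.75.
Surplus = 278.75 − 242 = 36.75.

Surplus = 36.75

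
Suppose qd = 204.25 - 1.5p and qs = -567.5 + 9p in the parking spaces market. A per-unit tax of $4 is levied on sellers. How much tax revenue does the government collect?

Pre-tax equilibrium: p* = 73.5, q* = 94.
Tax on sellers shifts supply to qs = -567.5 + 9(p − 4) = -603.5 + 9p.
204.25 - 1.5p = -603.5 + 9p gives buyer price pb = 1077/14; sellers receive ps = 1077/14 − 4 = 1021/14.
New quantity: q = 204.25 − 1.5(1077/14) = 622/7.
Revenue = 4 × 622/7 = 2488/7.

Tax revenue = 2488/7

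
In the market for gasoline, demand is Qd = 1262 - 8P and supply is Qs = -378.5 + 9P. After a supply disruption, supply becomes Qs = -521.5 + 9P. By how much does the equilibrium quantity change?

ΔQ = -1144/17

Original equilibrium: P* = 96.5, Q* = 490.
New equilibrium: 1262 - 8P = -521.5 + 9P, so 1783.5 = 17P and P' = 3567/34; Q' = 1262 − 8(3567/34) = 7186/17.
Change in quantity: 7186/17 − 490 = -1144/17.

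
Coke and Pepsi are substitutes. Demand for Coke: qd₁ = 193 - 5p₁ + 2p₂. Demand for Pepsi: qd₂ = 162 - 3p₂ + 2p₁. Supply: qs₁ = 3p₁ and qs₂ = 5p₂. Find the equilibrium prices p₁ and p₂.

Market 1: 193 - 5p₁ + 2p₂ = 3p₁ → 8p₁ - 2p₂ = 193.
Market 2: 8p₂ - 2p₁ = 162.
Eliminating p₂: 8×(1) + 2×(2) gives 60p₁ = 1868, so p₁ = 467/15.
Back-substitute into (2): p₂ = (162 + 2×467/15) / 8 = 841/30.

p₁ = 467/15, p₂ = 841/30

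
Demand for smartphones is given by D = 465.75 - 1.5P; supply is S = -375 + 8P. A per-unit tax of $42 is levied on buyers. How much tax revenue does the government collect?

Pre-tax equilibrium: P* = 88.5, Q* = 333.
Tax on buyers shifts demand to D = 465.75 − 1.5(P + 42) = 402.75 - 1.5P.
402.75 - 1.5P = -375 + 8P gives seller price Ps = 3111/38; buyers pay Pb = 3111/38 + 42 = 4707/38.
New quantity: Q = 465.75 − 1.5(4707/38) = 5319/19.
Revenue = 42 × 5319/19 = 223398/19.

Tax revenue = 223398/19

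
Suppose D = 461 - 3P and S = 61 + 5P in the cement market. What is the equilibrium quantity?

Q* = 311

Set D = S: 461 - 3P = 61 + 5P.
400 = 8P, so P* = 50.
Q* = 461 − 3(50) = 311.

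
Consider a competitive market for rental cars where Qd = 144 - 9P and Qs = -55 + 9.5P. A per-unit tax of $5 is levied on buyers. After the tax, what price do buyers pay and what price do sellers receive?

Pre-tax equilibrium: P* = 398/37, Q* = 1746/37.
Tax on buyers shifts demand to Qd = 144 − 9(P + 5) = 99 - 9P.
99 - 9P = -55 + 9.5P gives seller price Ps = 308/37; buyers pay Pb = 308/37 + 5 = 493/37.
New quantity: Q = 144 − 9(493/37) = 891/37.

Buyers pay 493/37, sellers receive 308/37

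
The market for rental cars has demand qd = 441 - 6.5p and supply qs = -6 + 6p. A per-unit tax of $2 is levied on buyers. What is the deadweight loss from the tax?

Pre-tax equilibrium: p* = 35.76, q* = 208.56.
Tax on buyers shifts demand to qd = 441 − 6.5(p + 2) = 428 - 6.5p.
428 - 6.5p = -6 + 6p gives seller price ps = 34.72; buyers pay pb = 34.72 + 2 = 36.72.
New quantity: q = 441 − 6.5(36.72) = 202.32.
DWL = ½ × 2 × (208.56 − 202.32) = 6.24.

Deadweight loss = 6.24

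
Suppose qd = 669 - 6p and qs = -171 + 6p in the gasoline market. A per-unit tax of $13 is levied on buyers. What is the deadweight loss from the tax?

Pre-tax equilibrium: p* = 70, q* = 249.
Tax on buyers shifts demand to qd = 669 − 6(p + 13) = 591 - 6p.
591 - 6p = -171 + 6p gives seller price ps = 63.5; buyers pay pb = 63.5 + 13 = 76.5.
New quantity: q = 669 − 6(76.5) = 210.
DWL = ½ × 13 × (249 − 210) = 253.5.

Deadweight loss = 253.5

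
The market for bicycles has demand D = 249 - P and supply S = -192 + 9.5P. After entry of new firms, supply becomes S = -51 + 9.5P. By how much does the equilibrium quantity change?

ΔQ = 94/7

Original equilibrium: P* = 42, Q* = 207.
New equilibrium: 249 - P = -51 + 9.5P, so 300 = 10.5P and P' = 200/7; Q' = 249 − 1(200/7) = 1543/7.
Change in quantity: 1543/7 − 207 = 94/7.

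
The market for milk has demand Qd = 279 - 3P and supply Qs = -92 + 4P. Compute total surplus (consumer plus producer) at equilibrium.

Total surplus = 4200

Equilibrium: 279 - 3P = -92 + 4P gives P* = 53, Q* = 120.
Demand choke price: P = 93; supply starts at P = 23.
CS = ½(93 − 53)(120) = 2400; PS = ½(53 − 23)(120) = 1800.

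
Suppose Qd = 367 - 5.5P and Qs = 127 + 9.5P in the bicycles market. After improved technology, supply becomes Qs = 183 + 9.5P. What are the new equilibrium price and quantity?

P' = 184/15, Q' = 4493/15

Original equilibrium: P* = 16, Q* = 279.
New equilibrium: 367 - 5.5P = 183 + 9.5P, so 184 = 15P and P' = 184/15; Q' = 367 − 5.5(184/15) = 4493/15.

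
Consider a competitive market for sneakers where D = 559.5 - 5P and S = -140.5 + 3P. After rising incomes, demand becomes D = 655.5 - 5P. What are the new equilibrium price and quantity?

Original equilibrium: P* = 87.5, Q* = 122.
New equilibrium: 655.5 - 5P = -140.5 + 3P, so 796 = 8P and P' = 99.5; Q' = 655.5 − 5(99.5) = 158.

P' = 99.5, Q' = 158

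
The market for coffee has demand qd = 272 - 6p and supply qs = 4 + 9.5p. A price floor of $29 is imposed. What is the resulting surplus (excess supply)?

Surplus = 181.5

Equilibrium price would be p* = 536/31, so the floor at 29 binds.
At p = 29: qd = 98, qs = 279.5.
Surplus = 279.5 − 98 = 181.5.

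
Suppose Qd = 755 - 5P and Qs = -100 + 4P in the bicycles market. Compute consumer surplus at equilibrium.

Consumer surplus = 7840

Equilibrium: 755 - 5P = -100 + 4P gives P* = 95, Q* = 280.
Demand choke price (Qd = 0): P = 151.
CS = ½(151 − 95)(280) = 7840.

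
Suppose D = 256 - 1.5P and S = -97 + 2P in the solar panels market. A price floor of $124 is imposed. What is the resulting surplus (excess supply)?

Surplus = 81

Equilibrium price would be P* = 706/7, so the floor at 124 binds.
At P = 124: D = 70, S = 151.
Surplus = 151 − 70 = 81.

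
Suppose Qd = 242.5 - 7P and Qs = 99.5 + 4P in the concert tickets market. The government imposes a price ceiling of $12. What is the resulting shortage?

Shortage = 11

Equilibrium price would be P* = 13, so the ceiling at 12 binds.
At P = 12: Qd = 242.5 − 7(12) = 158.5, Qs = 99.5 + 4(12) = 147.5.
Shortage = 158.5 − 147.5 = 11.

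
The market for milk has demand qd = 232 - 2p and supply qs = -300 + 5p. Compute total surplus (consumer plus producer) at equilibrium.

Equilibrium: 232 - 2p = -300 + 5p gives p* = 76, q* = 80.
Demand choke price: p = 116; supply starts at p = 60.
CS = ½(116 − 76)(80) = 1600; PS = ½(76 − 60)(80) = 640.

Total surplus = 2240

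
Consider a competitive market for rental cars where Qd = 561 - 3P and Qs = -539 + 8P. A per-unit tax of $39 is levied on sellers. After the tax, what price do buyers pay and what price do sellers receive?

Pre-tax equilibrium: P* = 100, Q* = 261.
Tax on sellers shifts supply to Qs = -539 + 8(P − 39) = -851 + 8P.
561 - 3P = -851 + 8P gives buyer price Pb = 1412/11; sellers receive Ps = 1412/11 − 39 = 983/11.
New quantity: Q = 561 − 3(1412/11) = 1935/11.

Buyers pay 1412/11, sellers receive 983/11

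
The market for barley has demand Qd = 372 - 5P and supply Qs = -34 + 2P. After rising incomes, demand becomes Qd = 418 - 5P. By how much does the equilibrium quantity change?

Original equilibrium: P* = 58, Q* = 82.
New equilibrium: 418 - 5P = -34 + 2P, so 452 = 7P and P' = 452/7; Q' = 418 − 5(452/7) = 666/7.
Change in quantity: 666/7 − 82 = 92/7.

ΔQ = 92/7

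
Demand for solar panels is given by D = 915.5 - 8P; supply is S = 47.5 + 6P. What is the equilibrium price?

Set D = S: 915.5 - 8P = 47.5 + 6P.
868 = 14P, so P* = 62.
Q* = 915.5 − 8(62) = 419.5.

P* = 62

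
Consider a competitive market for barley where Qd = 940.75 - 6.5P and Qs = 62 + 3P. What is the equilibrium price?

Set Qd = Qs: 940.75 - 6.5P = 62 + 3P.
878.75 = 9.5P, so P* = 92.5.
Q* = 940.75 − 6.5(92.5) = 339.5.

P* = 92.5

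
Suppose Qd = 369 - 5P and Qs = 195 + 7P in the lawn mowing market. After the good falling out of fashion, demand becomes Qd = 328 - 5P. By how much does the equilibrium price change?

Original equilibrium: P* = 14.5, Q* = 296.5.
New equilibrium: 328 - 5P = 195 + 7P, so 133 = 12P and P' = 133/12; Q' = 328 − 5(133/12) = 3271/12.
Change in price: 133/12 − 14.5 = -41/12.

ΔP = -41/12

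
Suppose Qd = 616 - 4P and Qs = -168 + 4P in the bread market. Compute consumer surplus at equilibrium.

Equilibrium: 616 - 4P = -168 + 4P gives P* = 98, Q* = 224.
Demand choke price (Qd = 0): P = 154.
CS = ½(154 − 98)(224) = 6272.

Consumer surplus = 6272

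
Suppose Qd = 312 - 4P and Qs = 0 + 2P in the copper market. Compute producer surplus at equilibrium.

Producer surplus = 2704

Equilibrium: 312 - 4P = 0 + 2P gives P* = 52, Q* = 104.
Supply starts at P = 0 (where Qs = 0).
PS = ½(52 − 0)(104) = 2704.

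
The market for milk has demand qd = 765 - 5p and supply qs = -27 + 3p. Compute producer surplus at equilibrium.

Producer surplus = 12150

Equilibrium: 765 - 5p = -27 + 3p gives p* = 99, q* = 270.
Supply starts at p = 9 (where qs = 0).
PS = ½(99 − 9)(270) = 12150.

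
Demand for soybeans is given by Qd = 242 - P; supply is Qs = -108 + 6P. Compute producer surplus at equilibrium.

Equilibrium: 242 - P = -108 + 6P gives P* = 50, Q* = 192.
Supply starts at P = 18 (where Qs = 0).
PS = ½(50 − 18)(192) = 3072.

Producer surplus = 3072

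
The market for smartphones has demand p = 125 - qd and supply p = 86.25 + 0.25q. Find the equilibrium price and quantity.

p* = 94, q* = 31

Set the two price expressions equal: 125 - q = 86.25 + 0.25q.
38.75 = 1.25q, so q* = 31.
p* = 125 − (1)(31) = 94.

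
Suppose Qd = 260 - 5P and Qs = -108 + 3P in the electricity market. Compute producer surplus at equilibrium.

Equilibrium: 260 - 5P = -108 + 3P gives P* = 46, Q* = 30.
Supply starts at P = 36 (where Qs = 0).
PS = ½(46 − 36)(30) = 150.

Producer surplus = 150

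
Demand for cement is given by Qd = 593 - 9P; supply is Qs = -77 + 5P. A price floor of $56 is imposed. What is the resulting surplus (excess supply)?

Equilibrium price would be P* = 335/7, so the floor at 56 binds.
At P = 56: Qd = 89, Qs = 203.
Surplus = 203 − 89 = 114.

Surplus = 114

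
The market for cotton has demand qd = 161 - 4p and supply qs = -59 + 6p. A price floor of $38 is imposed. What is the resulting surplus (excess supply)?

Equilibrium price would be p* = 22, so the floor at 38 binds.
At p = 38: qd = 9, qs = 169.
Surplus = 169 − 9 = 160.

Surplus = 160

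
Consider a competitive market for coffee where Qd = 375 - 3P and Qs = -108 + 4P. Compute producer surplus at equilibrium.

Producer surplus = 3528

Equilibrium: 375 - 3P = -108 + 4P gives P* = 69, Q* = 168.
Supply starts at P = 27 (where Qs = 0).
PS = ½(69 − 27)(168) = 3528.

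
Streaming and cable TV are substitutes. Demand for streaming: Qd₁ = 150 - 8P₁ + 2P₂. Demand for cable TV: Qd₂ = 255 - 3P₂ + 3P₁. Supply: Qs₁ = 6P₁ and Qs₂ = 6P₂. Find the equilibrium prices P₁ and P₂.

P₁ = 15.5, P₂ = 33.5

Market 1: 150 - 8P₁ + 2P₂ = 6P₁ → 14P₁ - 2P₂ = 150.
Market 2: 9P₂ - 3P₁ = 255.
Eliminating P₂: 9×(1) + 2×(2) gives 120P₁ = 1860, so P₁ = 15.5.
Back-substitute into (2): P₂ = (255 + 3×15.5) / 9 = 33.5.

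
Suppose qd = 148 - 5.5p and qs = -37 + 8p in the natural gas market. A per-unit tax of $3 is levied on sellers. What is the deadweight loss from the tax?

Pre-tax equilibrium: p* = 370/27, q* = 1961/27.
Tax on sellers shifts supply to qs = -37 + 8(p − 3) = -61 + 8p.
148 - 5.5p = -61 + 8p gives buyer price pb = 418/27; sellers receive ps = 418/27 − 3 = 337/27.
New quantity: q = 148 − 5.5(418/27) = 1697/27.
DWL = ½ × 3 × (1961/27 − 1697/27) = 44/3.

Deadweight loss = 44/3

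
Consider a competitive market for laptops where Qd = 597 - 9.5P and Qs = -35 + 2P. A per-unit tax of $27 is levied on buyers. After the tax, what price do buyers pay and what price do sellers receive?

Buyers pay 1372/23, sellers receive 751/23

Pre-tax equilibrium: P* = 1264/23, Q* = 1723/23.
Tax on buyers shifts demand to Qd = 597 − 9.5(P + 27) = 340.5 - 9.5P.
340.5 - 9.5P = -35 + 2P gives seller price Ps = 751/23; buyers pay Pb = 751/23 + 27 = 1372/23.
New quantity: Q = 597 − 9.5(1372/23) = 697/23.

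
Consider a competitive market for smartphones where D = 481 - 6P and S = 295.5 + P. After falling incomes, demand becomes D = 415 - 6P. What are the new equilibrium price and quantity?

Original equilibrium: P* = 26.5, Q* = 322.
New equilibrium: 415 - 6P = 295.5 + P, so 119.5 = 7P and P' = 239/14; Q' = 415 − 6(239/14) = 2188/7.

P' = 239/14, Q' = 2188/7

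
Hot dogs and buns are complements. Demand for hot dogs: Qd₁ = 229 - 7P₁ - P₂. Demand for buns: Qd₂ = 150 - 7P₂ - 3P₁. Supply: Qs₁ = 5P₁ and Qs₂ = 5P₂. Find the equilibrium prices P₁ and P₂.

Market 1: 229 - 7P₁ - P₂ = 5P₁ → 12P₁ + P₂ = 229.
Market 2: 12P₂ + 3P₁ = 150.
Eliminating P₂: 12×(1) − 1×(2) gives 141P₁ = 2598, so P₁ = 866/47.
Back-substitute into (2): P₂ = (150 − 3×866/47) / 12 = 371/47.

P₁ = 866/47, P₂ = 371/47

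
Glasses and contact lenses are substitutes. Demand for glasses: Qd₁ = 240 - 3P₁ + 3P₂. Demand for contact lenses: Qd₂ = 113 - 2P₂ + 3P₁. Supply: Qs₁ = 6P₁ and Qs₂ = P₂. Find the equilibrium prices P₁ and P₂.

P₁ = 353/6, P₂ = 96.5

Market 1: 240 - 3P₁ + 3P₂ = 6P₁ → 9P₁ - 3P₂ = 240.
Market 2: 3P₂ - 3P₁ = 113.
Eliminating P₂: 3×(1) + 3×(2) gives 18P₁ = 1059, so P₁ = 353/6.
Back-substitute into (2): P₂ = (113 + 3×353/6) / 3 = 96.5.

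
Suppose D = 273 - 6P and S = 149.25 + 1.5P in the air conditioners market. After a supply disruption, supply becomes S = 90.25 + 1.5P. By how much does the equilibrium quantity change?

ΔQ = -47.2

Original equilibrium: P* = 16.5, Q* = 174.
New equilibrium: 273 - 6P = 90.25 + 1.5P, so 182.75 = 7.5P and P' = 731/30; Q' = 273 − 6(731/30) = 126.8.
Change in quantity: 126.8 − 174 = -47.2.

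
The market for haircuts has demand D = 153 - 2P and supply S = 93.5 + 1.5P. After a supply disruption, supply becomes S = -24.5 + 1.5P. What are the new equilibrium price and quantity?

Original equilibrium: P* = 17, Q* = 119.
New equilibrium: 153 - 2P = -24.5 + 1.5P, so 177.5 = 3.5P and P' = 355/7; Q' = 153 − 2(355/7) = 361/7.

P' = 355/7, Q' = 361/7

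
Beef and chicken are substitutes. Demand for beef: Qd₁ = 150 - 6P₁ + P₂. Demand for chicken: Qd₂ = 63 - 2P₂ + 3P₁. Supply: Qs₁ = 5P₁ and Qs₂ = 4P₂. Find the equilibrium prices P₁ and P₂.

Market 1: 150 - 6P₁ + P₂ = 5P₁ → 11P₁ - P₂ = 150.
Market 2: 6P₂ - 3P₁ = 63.
Eliminating P₂: 6×(1) + 1×(2) gives 63P₁ = 963, so P₁ = 107/7.
Back-substitute into (2): P₂ = (63 + 3×107/7) / 6 = 127/7.

P₁ = 107/7, P₂ = 127/7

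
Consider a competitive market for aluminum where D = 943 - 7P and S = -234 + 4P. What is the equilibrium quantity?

Q* = 194

Set D = S: 943 - 7P = -234 + 4P.
1177 = 11P, so P* = 107.
Q* = 943 − 7(107) = 194.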